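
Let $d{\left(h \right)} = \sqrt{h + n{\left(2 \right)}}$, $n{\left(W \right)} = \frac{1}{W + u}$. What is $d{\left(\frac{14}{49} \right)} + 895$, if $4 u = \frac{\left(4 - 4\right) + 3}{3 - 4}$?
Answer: $895 + \frac{\sqrt{1330}}{35} \approx 896.04$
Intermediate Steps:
$u = - \frac{3}{4}$ ($u = \frac{\left(\left(4 - 4\right) + 3\right) \frac{1}{3 - 4}}{4} = \frac{\left(0 + 3\right) \frac{1}{-1}}{4} = \frac{3 \left(-1\right)}{4} = \frac{1}{4} \left(-3\right) = - \frac{3}{4} \approx -0.75$)
$n{\left(W \right)} = \frac{1}{- \frac{3}{4} + W}$ ($n{\left(W \right)} = \frac{1}{W - \frac{3}{4}} = \frac{1}{- \frac{3}{4} + W}$)
$d{\left(h \right)} = \sqrt{\frac{4}{5} + h}$ ($d{\left(h \right)} = \sqrt{h + \frac{4}{-3 + 4 \cdot 2}} = \sqrt{h + \frac{4}{-3 + 8}} = \sqrt{h + \frac{4}{5}} = \sqrt{\frac{4}{5} + h}$)
$d{\left(\frac{14}{49} \right)} + 895 = \frac{\sqrt{20 + 25 \cdot \frac{14}{49}}}{5} + 895 = \frac{\sqrt{20 + 25 \cdot 14 \cdot \frac{1}{49}}}{5} + 895 = \frac{\sqrt{20 + 25 \cdot \frac{2}{7}}}{5} + 895 = \frac{\sqrt{20 + \frac{50}{7}}}{5} + 895 = \frac{\sqrt{\frac{190}{7}}}{5} + 895 = \frac{\frac{1}{7} \sqrt{1330}}{5} + 895 = \frac{\sqrt{1330}}{35} + 895 = 895 + \frac{\sqrt{1330}}{35}$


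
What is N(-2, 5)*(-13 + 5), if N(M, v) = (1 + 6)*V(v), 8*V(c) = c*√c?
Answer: -35*√5 ≈ -78.262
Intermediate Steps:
V(c) = c^(3/2)/8 (V(c) = (c*√c)/8 = c^(3/2)/8)
N(M, v) = 7*v^(3/2)/8 (N(M, v) = (1 + 6)*(v^(3/2)/8) = 7*(v^(3/2)/8) = 7*v^(3/2)/8)
N(-2, 5)*(-13 + 5) = (7*5^(3/2)/8)*(-13 + 5) = (7*(5*√5)/8)*(-8) = (35*√5/8)*(-8) = -35*√5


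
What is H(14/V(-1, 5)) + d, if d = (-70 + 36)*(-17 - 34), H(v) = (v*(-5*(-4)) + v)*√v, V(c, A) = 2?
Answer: 1734 + 147*√7 ≈ 2122.9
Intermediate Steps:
H(v) = 21*v^(3/2) (H(v) = (v*20 + v)*√v = (20*v + v)*√v = (21*v)*√v = 21*v^(3/2))
d = 1734 (d = -34*(-51) = 1734)
H(14/V(-1, 5)) + d = 21*(14/2)^(3/2) + 1734 = 21*(14*(½))^(3/2) + 1734 = 21*7^(3/2) + 1734 = 21*(7*√7) + 1734 = 147*√7 + 1734 = 1734 + 147*√7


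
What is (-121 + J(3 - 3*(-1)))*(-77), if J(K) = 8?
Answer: 8701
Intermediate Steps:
(-121 + J(3 - 3*(-1)))*(-77) = (-121 + 8)*(-77) = -113*(-77) = 8701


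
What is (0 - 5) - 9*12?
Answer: -113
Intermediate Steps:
(0 - 5) - 9*12 = -5 - 108 = -113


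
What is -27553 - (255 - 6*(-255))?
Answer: -29338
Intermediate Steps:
-27553 - (255 - 6*(-255)) = -27553 - (255 + 1530) = -27553 - 1*1785 = -27553 - 1785 = -29338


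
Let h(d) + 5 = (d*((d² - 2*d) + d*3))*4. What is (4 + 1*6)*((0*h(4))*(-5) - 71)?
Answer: -710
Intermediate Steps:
h(d) = -5 + 4*d*(d + d²) (h(d) = -5 + (d*((d² - 2*d) + d*3))*4 = -5 + (d*((d² - 2*d) + 3*d))*4 = -5 + (d*(d + d²))*4 = -5 + 4*d*(d + d²))
(4 + 1*6)*((0*h(4))*(-5) - 71) = (4 + 1*6)*((0*(-5 + 4*4² + 4*4³))*(-5) - 71) = (4 + 6)*((0*(-5 + 4*16 + 4*64))*(-5) - 71) = 10*((0*(-5 + 64 + 256))*(-5) - 71) = 10*((0*315)*(-5) - 71) = 10*(0*(-5) - 71) = 10*(0 - 71) = 10*(-71) = -710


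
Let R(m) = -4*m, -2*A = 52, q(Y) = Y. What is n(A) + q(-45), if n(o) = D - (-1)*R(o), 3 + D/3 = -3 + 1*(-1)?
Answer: 38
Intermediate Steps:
A = -26 (A = -½*52 = -26)
D = -21 (D = -9 + 3*(-3 + 1*(-1)) = -9 + 3*(-3 - 1) = -9 + 3*(-4) = -9 - 12 = -21)
n(o) = -21 - 4*o (n(o) = -21 - (-1)*(-4*o) = -21 - 4*o)
n(A) + q(-45) = (-21 - 4*(-26)) - 45 = (-21 + 104) - 45 = 83 - 45 = 38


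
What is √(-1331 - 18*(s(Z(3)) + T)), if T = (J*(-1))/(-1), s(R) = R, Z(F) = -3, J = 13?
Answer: I*√1511 ≈ 38.872*I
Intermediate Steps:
T = 13 (T = (13*(-1))/(-1) = -13*(-1) = 13)
√(-1331 - 18*(s(Z(3)) + T)) = √(-1331 - 18*(-3 + 13)) = √(-1331 - 18*10) = √(-1331 - 180) = √(-1511) = I*√1511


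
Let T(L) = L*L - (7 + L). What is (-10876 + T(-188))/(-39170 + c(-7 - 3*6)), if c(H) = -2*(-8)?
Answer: -24649/39154 ≈ -0.62954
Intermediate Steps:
T(L) = -7 + L² - L (T(L) = L² + (-7 - L) = -7 + L² - L)
c(H) = 16
(-10876 + T(-188))/(-39170 + c(-7 - 3*6)) = (-10876 + (-7 + (-188)² - 1*(-188)))/(-39170 + 16) = (-10876 + (-7 + 35344 + 188))/(-39154) = (-10876 + 35525)*(-1/39154) = 24649*(-1/39154) = -24649/39154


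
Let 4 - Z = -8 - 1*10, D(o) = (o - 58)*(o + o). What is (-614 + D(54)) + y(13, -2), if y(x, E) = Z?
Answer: -1024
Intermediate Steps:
D(o) = 2*o*(-58 + o) (D(o) = (-58 + o)*(2*o) = 2*o*(-58 + o))
Z = 22 (Z = 4 - (-8 - 1*10) = 4 - (-8 - 10) = 4 - 1*(-18) = 4 + 18 = 22)
y(x, E) = 22
(-614 + D(54)) + y(13, -2) = (-614 + 2*54*(-58 + 54)) + 22 = (-614 + 2*54*(-4)) + 22 = (-614 - 432) + 22 = -1046 + 22 = -1024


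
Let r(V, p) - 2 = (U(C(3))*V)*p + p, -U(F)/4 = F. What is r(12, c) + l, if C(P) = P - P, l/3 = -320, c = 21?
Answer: -937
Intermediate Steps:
l = -960 (l = 3*(-320) = -960)
C(P) = 0
U(F) = -4*F
r(V, p) = 2 + p (r(V, p) = 2 + (((-4*0)*V)*p + p) = 2 + ((0*V)*p + p) = 2 + (0*p + p) = 2 + (0 + p) = 2 + p)
r(12, c) + l = (2 + 21) - 960 = 23 - 960 = -937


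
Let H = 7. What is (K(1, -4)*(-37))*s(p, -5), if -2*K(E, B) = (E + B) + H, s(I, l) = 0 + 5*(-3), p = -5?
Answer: -1110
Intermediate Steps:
s(I, l) = -15 (s(I, l) = 0 - 15 = -15)
K(E, B) = -7/2 - B/2 - E/2 (K(E, B) = -((E + B) + 7)/2 = -((B + E) + 7)/2 = -(7 + B + E)/2 = -7/2 - B/2 - E/2)
(K(1, -4)*(-37))*s(p, -5) = ((-7/2 - ½*(-4) - ½*1)*(-37))*(-15) = ((-7/2 + 2 - ½)*(-37))*(-15) = -2*(-37)*(-15) = 74*(-15) = -1110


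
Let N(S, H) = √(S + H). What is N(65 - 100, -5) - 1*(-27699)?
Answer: 27699 + 2*I*√10 ≈ 27699.0 + 6.3246*I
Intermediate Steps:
N(S, H) = √(H + S)
N(65 - 100, -5) - 1*(-27699) = √(-5 + (65 - 100)) - 1*(-27699) = √(-5 - 35) + 27699 = √(-40) + 27699 = 2*I*√10 + 27699 = 27699 + 2*I*√10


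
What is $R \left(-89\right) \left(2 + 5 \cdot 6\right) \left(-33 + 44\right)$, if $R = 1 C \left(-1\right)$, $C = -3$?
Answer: $-93984$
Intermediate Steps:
$R = 3$ ($R = 1 \left(-3\right) \left(-1\right) = \left(-3\right) \left(-1\right) = 3$)
$R \left(-89\right) \left(2 + 5 \cdot 6\right) \left(-33 + 44\right) = 3 \left(-89\right) \left(2 + 5 \cdot 6\right) \left(-33 + 44\right) = - 267 \left(2 + 30\right) 11 = - 267 \cdot 32 \cdot 11 = \left(-267\right) 352 = -93984$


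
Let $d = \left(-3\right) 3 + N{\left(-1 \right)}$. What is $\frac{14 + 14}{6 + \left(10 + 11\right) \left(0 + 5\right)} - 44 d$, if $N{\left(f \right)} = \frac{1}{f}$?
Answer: $\frac{48868}{111} \approx 440.25$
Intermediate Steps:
$d = -10$ ($d = \left(-3\right) 3 + \frac{1}{-1} = -9 - 1 = -10$)
$\frac{14 + 14}{6 + \left(10 + 11\right) \left(0 + 5\right)} - 44 d = \frac{14 + 14}{6 + \left(10 + 11\right) \left(0 + 5\right)} - -440 = \frac{28}{6 + 21 \cdot 5} + 440 = \frac{28}{6 + 105} + 440 = \frac{28}{111} + 440 = \frac{48868}{111}$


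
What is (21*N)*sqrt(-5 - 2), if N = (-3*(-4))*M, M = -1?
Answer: -252*I*sqrt(7) ≈ -666.73*I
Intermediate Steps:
N = -12 (N = -3*(-4)*(-1) = 12*(-1) = -12)
(21*N)*sqrt(-5 - 2) = (21*(-12))*sqrt(-5 - 2) = -252*I*sqrt(7)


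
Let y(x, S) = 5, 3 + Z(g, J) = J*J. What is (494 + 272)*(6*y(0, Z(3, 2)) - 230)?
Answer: -153200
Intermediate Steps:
Z(g, J) = -3 + J² (Z(g, J) = -3 + J*J = -3 + J²)
(494 + 272)*(6*y(0, Z(3, 2)) - 230) = (494 + 272)*(6*5 - 230) = 766*(30 - 230) = 766*(-200) = -153200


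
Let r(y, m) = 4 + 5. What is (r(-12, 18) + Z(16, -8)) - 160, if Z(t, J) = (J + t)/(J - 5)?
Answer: -1971/13 ≈ -151.62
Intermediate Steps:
r(y, m) = 9
Z(t, J) = (J + t)/(-5 + J)
(r(-12, 18) + Z(16, -8)) - 160 = (9 + (-8 + 16)/(-5 - 8)) - 160 = (9 + 8/(-13)) - 160 = (9 - 1/13*8) - 160 = (9 - 8/13) - 160 = 109/13 - 160 = -1971/13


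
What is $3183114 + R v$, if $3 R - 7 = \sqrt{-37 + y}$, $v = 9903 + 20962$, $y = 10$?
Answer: $\frac{9765397}{3} + 30865 i \sqrt{3} \approx 3.2551 \cdot 10^{6} + 53460.0 i$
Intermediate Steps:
$v = 30865$
$R = \frac{7}{3} + i \sqrt{3}$ ($R = \frac{7}{3} + \frac{\sqrt{-37 + 10}}{3} = \frac{7}{3} + \frac{\sqrt{-27}}{3} = \frac{7}{3} + \frac{3 i \sqrt{3}}{3} = \frac{7}{3} + i \sqrt{3} \approx 2.3333 + 1.732 i$)
$3183114 + R v = 3183114 + \left(\frac{7}{3} + i \sqrt{3}\right) 30865 = 3183114 + \left(\frac{216055}{3} + 30865 i \sqrt{3}\right) = \frac{9765397}{3} + 30865 i \sqrt{3}$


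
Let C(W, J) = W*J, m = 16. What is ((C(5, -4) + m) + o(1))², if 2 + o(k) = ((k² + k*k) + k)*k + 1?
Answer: 4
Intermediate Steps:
C(W, J) = J*W
o(k) = -1 + k*(k + 2*k²) (o(k) = -2 + (((k² + k*k) + k)*k + 1) = -2 + (((k² + k²) + k)*k + 1) = -2 + ((2*k² + k)*k + 1) = -2 + ((k + 2*k²)*k + 1) = -2 + (k*(k + 2*k²) + 1) = -2 + (1 + k*(k + 2*k²)) = -1 + k*(k + 2*k²))
((C(5, -4) + m) + o(1))² = ((-4*5 + 16) + (-1 + 1² + 2*1³))² = ((-20 + 16) + (-1 + 1 + 2*1))² = (-4 + (-1 + 1 + 2))² = (-4 + 2)² = (-2)² = 4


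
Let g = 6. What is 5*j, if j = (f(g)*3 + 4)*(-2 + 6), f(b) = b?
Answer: 440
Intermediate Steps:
j = 88 (j = (6*3 + 4)*(-2 + 6) = (18 + 4)*4 = 22*4 = 88)
5*j = 5*88 = 440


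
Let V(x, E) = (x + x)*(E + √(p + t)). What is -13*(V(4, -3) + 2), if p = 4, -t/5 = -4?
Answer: 286 - 208*√6 ≈ -223.49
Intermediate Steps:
t = 20 (t = -5*(-4) = 20)
V(x, E) = 2*x*(E + 2*√6) (V(x, E) = (x + x)*(E + √(4 + 20)) = (2*x)*(E + √24) = (2*x)*(E + 2*√6) = 2*x*(E + 2*√6))
-13*(V(4, -3) + 2) = -13*(2*4*(-3 + 2*√6) + 2) = -13*((-24 + 16*√6) + 2) = -13*(-22 + 16*√6) = 286 - 208*√6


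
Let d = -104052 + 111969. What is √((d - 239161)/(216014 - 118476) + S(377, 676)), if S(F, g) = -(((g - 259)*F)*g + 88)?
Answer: 9*I*√3120521309491810/48769 ≈ 10309.0*I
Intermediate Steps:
d = 7917
S(F, g) = -88 - F*g*(-259 + g) (S(F, g) = -(((-259 + g)*F)*g + 88) = -((F*(-259 + g))*g + 88) = -(F*g*(-259 + g) + 88) = -(88 + F*g*(-259 + g)) = -88 - F*g*(-259 + g))
√((d - 239161)/(216014 - 118476) + S(377, 676)) = √((7917 - 239161)/(216014 - 118476) + (-88 - 1*377*676² + 259*377*676)) = √(-231244/97538 + (-88 - 1*377*456976 + 66006668)) = √(-231244*1/97538 + (-88 - 172279952 + 66006668)) = √(-115622/48769 - 106273372) = √(-5182846194690/48769) = 9*I*√3120521309491810/48769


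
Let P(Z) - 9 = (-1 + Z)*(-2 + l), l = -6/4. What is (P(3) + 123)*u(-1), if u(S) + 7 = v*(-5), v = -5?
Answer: 2250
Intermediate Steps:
l = -3/2 (l = -6*1/4 = -3/2 ≈ -1.5000)
u(S) = 18 (u(S) = -7 - 5*(-5) = -7 + 25 = 18)
P(Z) = 25/2 - 7*Z/2 (P(Z) = 9 + (-1 + Z)*(-2 - 3/2) = 9 + (-1 + Z)*(-7/2) = 9 + (7/2 - 7*Z/2) = 25/2 - 7*Z/2)
(P(3) + 123)*u(-1) = ((25/2 - 7/2*3) + 123)*18 = ((25/2 - 21/2) + 123)*18 = (2 + 123)*18 = 125*18 = 2250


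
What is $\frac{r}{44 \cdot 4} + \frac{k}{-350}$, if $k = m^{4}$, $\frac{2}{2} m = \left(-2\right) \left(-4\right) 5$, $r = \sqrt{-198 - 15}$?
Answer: $- \frac{51200}{7} + \frac{i \sqrt{213}}{176} \approx -7314.3 + 0.082923 i$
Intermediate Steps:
$r = i \sqrt{213}$ ($r = \sqrt{-213} = i \sqrt{213} \approx 14.595 i$)
$m = 40$ ($m = \left(-2\right) \left(-4\right) 5 = 8 \cdot 5 = 40$)
$k = 2560000$ ($k = 40^{4} = 2560000$)
$\frac{r}{44 \cdot 4} + \frac{k}{-350} = \frac{i \sqrt{213}}{44 \cdot 4} + \frac{2560000}{-350} = \frac{i \sqrt{213}}{176} + 2560000 \left(- \frac{1}{350}\right) = i \sqrt{213} \cdot \frac{1}{176} - \frac{51200}{7} = \frac{i \sqrt{213}}{176} - \frac{51200}{7} = - \frac{51200}{7} + \frac{i \sqrt{213}}{176}$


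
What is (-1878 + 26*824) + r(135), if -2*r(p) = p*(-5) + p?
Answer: 19816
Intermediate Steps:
r(p) = 2*p (r(p) = -(p*(-5) + p)/2 = -(-5*p + p)/2 = -(-2)*p = 2*p)
(-1878 + 26*824) + r(135) = (-1878 + 26*824) + 2*135 = (-1878 + 21424) + 270 = 19546 + 270 = 19816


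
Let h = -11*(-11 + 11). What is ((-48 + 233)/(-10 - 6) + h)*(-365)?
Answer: 67525/16 ≈ 4220.3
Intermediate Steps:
h = 0 (h = -11*0 = 0)
((-48 + 233)/(-10 - 6) + h)*(-365) = ((-48 + 233)/(-10 - 6) + 0)*(-365) = (185/(-16) + 0)*(-365) = (185*(-1/16) + 0)*(-365) = (-185/16 + 0)*(-365) = -185/16*(-365) = 67525/16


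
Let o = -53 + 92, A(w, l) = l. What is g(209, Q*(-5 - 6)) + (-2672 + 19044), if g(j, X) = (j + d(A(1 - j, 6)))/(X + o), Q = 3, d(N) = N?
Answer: 98447/6 ≈ 16408.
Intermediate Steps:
o = 39
g(j, X) = (6 + j)/(39 + X) (g(j, X) = (j + 6)/(X + 39) = (6 + j)/(39 + X))
g(209, Q*(-5 - 6)) + (-2672 + 19044) = (6 + 209)/(39 + 3*(-5 - 6)) + (-2672 + 19044) = 215/(39 + 3*(-11)) + 16372 = 215/(39 - 33) + 16372 = 215/6 + 16372 = 98447/6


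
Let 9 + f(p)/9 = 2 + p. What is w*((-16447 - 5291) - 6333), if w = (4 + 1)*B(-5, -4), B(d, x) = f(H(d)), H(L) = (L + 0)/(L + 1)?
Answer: 29053485/4 ≈ 7.2634e+6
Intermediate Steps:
H(L) = L/(1 + L)
f(p) = -63 + 9*p (f(p) = -81 + 9*(2 + p) = -81 + (18 + 9*p) = -63 + 9*p)
B(d, x) = -63 + 9*d/(1 + d) (B(d, x) = -63 + 9*(d/(1 + d)) = -63 + 9*d/(1 + d))
w = -1035/4 (w = (4 + 1)*(9*(-7 - 6*(-5))/(1 - 5)) = 5*(9*(-7 + 30)/(-4)) = 5*(9*(-¼)*23) = 5*(-207/4) = -1035/4 ≈ -258.75)
w*((-16447 - 5291) - 6333) = -1035*((-16447 - 5291) - 6333)/4 = -1035*(-21738 - 6333)/4 = -1035/4*(-28071) = 29053485/4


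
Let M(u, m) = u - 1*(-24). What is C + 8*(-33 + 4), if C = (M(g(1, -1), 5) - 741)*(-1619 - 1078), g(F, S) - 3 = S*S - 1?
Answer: 1925426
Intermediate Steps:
g(F, S) = 2 + S**2 (g(F, S) = 3 + (S*S - 1) = 3 + (S**2 - 1) = 3 + (-1 + S**2) = 2 + S**2)
M(u, m) = 24 + u (M(u, m) = u + 24 = 24 + u)
C = 1925658 (C = ((24 + (2 + (-1)**2)) - 741)*(-1619 - 1078) = ((24 + (2 + 1)) - 741)*(-2697) = ((24 + 3) - 741)*(-2697) = (27 - 741)*(-2697) = -714*(-2697) = 1925658)
C + 8*(-33 + 4) = 1925658 + 8*(-33 + 4) = 1925658 + 8*(-29) = 1925658 - 232 = 1925426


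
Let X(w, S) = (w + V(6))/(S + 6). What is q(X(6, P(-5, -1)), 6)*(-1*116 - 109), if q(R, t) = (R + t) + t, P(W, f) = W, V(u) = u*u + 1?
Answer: -12375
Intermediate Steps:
V(u) = 1 + u² (V(u) = u² + 1 = 1 + u²)
X(w, S) = (37 + w)/(6 + S) (X(w, S) = (w + (1 + 6²))/(S + 6) = (w + (1 + 36))/(6 + S) = (w + 37)/(6 + S) = (37 + w)/(6 + S))
q(R, t) = R + 2*t
q(X(6, P(-5, -1)), 6)*(-1*116 - 109) = ((37 + 6)/(6 - 5) + 2*6)*(-1*116 - 109) = (43/1 + 12)*(-116 - 109) = (1*43 + 12)*(-225) = (43 + 12)*(-225) = 55*(-225) = -12375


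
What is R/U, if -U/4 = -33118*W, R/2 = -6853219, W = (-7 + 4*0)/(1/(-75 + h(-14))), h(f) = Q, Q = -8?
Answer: -6853219/38483116 ≈ -0.17808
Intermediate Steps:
h(f) = -8
W = 581 (W = (-7 + 4*0)/(1/(-75 - 8)) = (-7 + 0)/(1/(-83)) = -7/(-1/83) = -7*(-83) = 581)
R = -13706438 (R = 2*(-6853219) = -13706438)
U = 76966232 (U = -(-132472)*581 = -4*(-19241558) = 76966232)
R/U = -13706438/76966232 = -13706438*1/76966232 = -6853219/38483116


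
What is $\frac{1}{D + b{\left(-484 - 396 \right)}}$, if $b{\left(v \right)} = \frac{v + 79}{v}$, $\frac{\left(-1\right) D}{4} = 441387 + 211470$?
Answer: $- \frac{880}{2298055839} \approx -3.8293 \cdot 10^{-7}$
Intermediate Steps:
$D = -2611428$ ($D = - 4 \left(441387 + 211470\right) = \left(-4\right) 652857 = -2611428$)
$b{\left(v \right)} = \frac{79 + v}{v}$
$\frac{1}{D + b{\left(-484 - 396 \right)}} = \frac{1}{-2611428 + \frac{79 - 880}{-484 - 396}} = \frac{1}{-2611428 + \frac{79 - 880}{-880}} = \frac{1}{-2611428 - - \frac{801}{880}} = \frac{1}{-2611428 + \frac{801}{880}} = \frac{1}{- \frac{2298055839}{880}} = - \frac{880}{2298055839}$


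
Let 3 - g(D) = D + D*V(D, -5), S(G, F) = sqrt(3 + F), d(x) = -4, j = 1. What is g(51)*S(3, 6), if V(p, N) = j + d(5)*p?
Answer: 30915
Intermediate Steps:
V(p, N) = 1 - 4*p
g(D) = 3 - D - D*(1 - 4*D) (g(D) = 3 - (D + D*(1 - 4*D)) = 3 + (-D - D*(1 - 4*D)) = 3 - D - D*(1 - 4*D))
g(51)*S(3, 6) = (3 - 1*51 + 51*(-1 + 4*51))*sqrt(3 + 6) = (3 - 51 + 51*(-1 + 204))*sqrt(9) = (3 - 51 + 51*203)*3 = (3 - 51 + 10353)*3 = 10305*3 = 30915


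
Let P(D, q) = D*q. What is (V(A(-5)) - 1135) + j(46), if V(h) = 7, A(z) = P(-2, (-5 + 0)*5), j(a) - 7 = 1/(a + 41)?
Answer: -97526/87 ≈ -1121.0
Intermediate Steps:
j(a) = 7 + 1/(41 + a) (j(a) = 7 + 1/(a + 41) = 7 + 1/(41 + a))
A(z) = 50 (A(z) = -2*(-5 + 0)*5 = -(-10)*5 = -2*(-25) = 50)
(V(A(-5)) - 1135) + j(46) = (7 - 1135) + (288 + 7*46)/(41 + 46) = -1128 + (288 + 322)/87 = -1128 + (1/87)*610 = -1128 + 610/87 = -97526/87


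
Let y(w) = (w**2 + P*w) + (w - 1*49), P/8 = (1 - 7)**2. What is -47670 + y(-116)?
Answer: -67787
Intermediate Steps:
P = 288 (P = 8*(1 - 7)**2 = 8*(-6)**2 = 8*36 = 288)
y(w) = -49 + w**2 + 289*w (y(w) = (w**2 + 288*w) + (w - 1*49) = (w**2 + 288*w) + (w - 49) = (w**2 + 288*w) + (-49 + w) = -49 + w**2 + 289*w)
-47670 + y(-116) = -47670 + (-49 + (-116)**2 + 289*(-116)) = -47670 + (-49 + 13456 - 33524) = -47670 - 20117 = -67787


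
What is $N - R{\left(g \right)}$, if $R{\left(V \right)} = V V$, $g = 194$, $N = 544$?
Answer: $-37092$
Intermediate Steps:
$R{\left(V \right)} = V^{2}$
$N - R{\left(g \right)} = 544 - 194^{2} = 544 - 37636 = -37092$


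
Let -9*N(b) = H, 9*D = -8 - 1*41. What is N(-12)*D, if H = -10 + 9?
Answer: -49/81 ≈ -0.60494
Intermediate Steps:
H = -1
D = -49/9 (D = (-8 - 1*41)/9 = (-8 - 41)/9 = (⅑)*(-49) = -49/9 ≈ -5.4444)
N(b) = ⅑ (N(b) = -⅑*(-1) = ⅑)
N(-12)*D = (⅑)*(-49/9) = -49/81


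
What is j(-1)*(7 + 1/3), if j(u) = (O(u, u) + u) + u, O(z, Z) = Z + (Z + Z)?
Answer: -110/3 ≈ -36.667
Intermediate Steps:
O(z, Z) = 3*Z (O(z, Z) = Z + 2*Z = 3*Z)
j(u) = 5*u (j(u) = (3*u + u) + u = 4*u + u = 5*u)
j(-1)*(7 + 1/3) = (5*(-1))*(7 + 1/3) = -5*(7 + 1/3) = -5*22/3 = -110/3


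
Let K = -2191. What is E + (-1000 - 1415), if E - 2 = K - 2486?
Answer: -7090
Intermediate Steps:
E = -4675 (E = 2 + (-2191 - 2486) = 2 - 4677 = -4675)
E + (-1000 - 1415) = -4675 + (-1000 - 1415) = -4675 - 2415 = -7090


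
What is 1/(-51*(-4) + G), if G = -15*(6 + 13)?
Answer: -1/81 ≈ -0.012346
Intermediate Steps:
G = -285 (G = -15*19 = -285)
1/(-51*(-4) + G) = 1/(-51*(-4) - 285) = 1/(204 - 285) = 1/(-81) = -1/81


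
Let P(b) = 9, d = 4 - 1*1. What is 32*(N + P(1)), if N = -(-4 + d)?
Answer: 320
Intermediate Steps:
d = 3 (d = 4 - 1 = 3)
N = 1 (N = -(-4 + 3) = -1*(-1) = 1)
32*(N + P(1)) = 32*(1 + 9) = 32*10 = 320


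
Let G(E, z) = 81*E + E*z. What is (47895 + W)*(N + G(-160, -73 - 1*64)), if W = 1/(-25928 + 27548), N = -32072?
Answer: -16604238814/15 ≈ -1.1070e+9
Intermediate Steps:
W = 1/1620 ≈ 0.00061728
(47895 + W)*(N + G(-160, -73 - 1*64)) = (47895 + 1/1620)*(-32072 - 160*(81 + (-73 - 1*64))) = 77589901*(-32072 - 160*(81 + (-73 - 64)))/1620 = 77589901*(-32072 - 160*(81 - 137))/1620 = 77589901*(-32072 - 160*(-56))/1620 = 77589901*(-32072 + 8960)/1620 = (77589901/1620)*(-23112) = -16604238814/15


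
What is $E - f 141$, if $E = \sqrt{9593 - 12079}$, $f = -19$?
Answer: $2679 + i \sqrt{2486} \approx 2679.0 + 49.86 i$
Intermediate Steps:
$E = i \sqrt{2486}$ ($E = \sqrt{-2486} = i \sqrt{2486} \approx 49.86 i$)
$E - f 141 = i \sqrt{2486} - \left(-19\right) 141 = i \sqrt{2486} - -2679 = i \sqrt{2486} + 2679 = 2679 + i \sqrt{2486}$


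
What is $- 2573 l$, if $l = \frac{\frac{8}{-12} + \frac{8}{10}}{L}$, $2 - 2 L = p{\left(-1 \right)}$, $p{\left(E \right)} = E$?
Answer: $- \frac{10292}{45} \approx -228.71$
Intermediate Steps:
$L = \frac{3}{2}$ ($L = 1 - - \frac{1}{2} = 1 + \frac{1}{2} = \frac{3}{2} \approx 1.5$)
$l = \frac{4}{45}$ ($l = \frac{\frac{8}{-12} + \frac{8}{10}}{\frac{3}{2}} = \left(8 \left(- \frac{1}{12}\right) + 8 \cdot \frac{1}{10}\right) \frac{2}{3} = \left(- \frac{2}{3} + \frac{4}{5}\right) \frac{2}{3} = \frac{2}{15} \cdot \frac{2}{3} = \frac{4}{45} \approx 0.088889$)
$- 2573 l = \left(-2573\right) \frac{4}{45} = - \frac{10292}{45}$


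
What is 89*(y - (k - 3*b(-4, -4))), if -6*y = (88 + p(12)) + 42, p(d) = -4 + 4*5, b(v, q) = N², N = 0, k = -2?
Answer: -5963/3 ≈ -1987.7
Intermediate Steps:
b(v, q) = 0 (b(v, q) = 0² = 0)
p(d) = 16 (p(d) = -4 + 20 = 16)
y = -73/3 (y = -((88 + 16) + 42)/6 = -(104 + 42)/6 = -⅙*146 = -73/3 ≈ -24.333)
89*(y - (k - 3*b(-4, -4))) = 89*(-73/3 - (-2 - 3*0)) = 89*(-73/3 - (-2 + 0)) = 89*(-73/3 - 1*(-2)) = 89*(-73/3 + 2) = 89*(-67/3) = -5963/3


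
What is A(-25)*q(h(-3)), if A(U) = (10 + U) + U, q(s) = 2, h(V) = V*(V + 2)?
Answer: -80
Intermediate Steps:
h(V) = V*(2 + V)
A(U) = 10 + 2*U
A(-25)*q(h(-3)) = (10 + 2*(-25))*2 = (10 - 50)*2 = -40*2 = -80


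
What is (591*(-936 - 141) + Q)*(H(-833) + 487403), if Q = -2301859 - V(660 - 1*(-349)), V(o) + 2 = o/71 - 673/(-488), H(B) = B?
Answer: -24768596737594395/17324 ≈ -1.4297e+12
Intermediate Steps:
V(o) = -303/488 + o/71 (V(o) = -2 + (o/71 - 673/(-488)) = -2 + (o*(1/71) - 673*(-1/488)) = -2 + (o/71 + 673/488) = -2 + (673/488 + o/71) = -303/488 + o/71)
Q = -79755281511/34648 (Q = -2301859 - (-303/488 + (660 - 1*(-349))/71) = -2301859 - (-303/488 + (660 + 349)/71) = -2301859 - (-303/488 + (1/71)*1009) = -2301859 - (-303/488 + 1009/71) = -2301859 - 1*470879/34648 = -2301859 - 470879/34648 = -79755281511/34648 ≈ -2.3019e+6)
(591*(-936 - 141) + Q)*(H(-833) + 487403) = (591*(-936 - 141) - 79755281511/34648)*(-833 + 487403) = (591*(-1077) - 79755281511/34648)*486570 = (-636507 - 79755281511/34648)*486570 = -101808976047/34648*486570 = -24768596737594395/17324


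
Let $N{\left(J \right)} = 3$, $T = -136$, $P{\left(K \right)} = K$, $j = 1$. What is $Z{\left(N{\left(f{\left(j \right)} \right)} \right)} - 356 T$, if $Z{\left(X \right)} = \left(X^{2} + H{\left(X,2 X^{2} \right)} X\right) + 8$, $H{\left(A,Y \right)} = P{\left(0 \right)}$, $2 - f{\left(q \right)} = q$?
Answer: $48433$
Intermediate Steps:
$f{\left(q \right)} = 2 - q$
$H{\left(A,Y \right)} = 0$
$Z{\left(X \right)} = 8 + X^{2}$ ($Z{\left(X \right)} = \left(X^{2} + 0 X\right) + 8 = \left(X^{2} + 0\right) + 8 = X^{2} + 8 = 8 + X^{2}$)
$Z{\left(N{\left(f{\left(j \right)} \right)} \right)} - 356 T = \left(8 + 3^{2}\right) - -48416 = \left(8 + 9\right) + 48416 = 17 + 48416 = 48433$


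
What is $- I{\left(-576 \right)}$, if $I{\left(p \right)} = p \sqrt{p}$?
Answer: $13824 i \approx 13824.0 i$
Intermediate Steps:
$I{\left(p \right)} = p^{\frac{3}{2}}$
$- I{\left(-576 \right)} = - \left(-576\right)^{\frac{3}{2}} = - \left(-13824\right) i = 13824 i$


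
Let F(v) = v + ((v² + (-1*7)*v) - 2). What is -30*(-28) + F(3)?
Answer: 829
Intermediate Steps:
F(v) = -2 + v² - 6*v (F(v) = v + ((v² - 7*v) - 2) = v + (-2 + v² - 7*v) = -2 + v² - 6*v)
-30*(-28) + F(3) = -30*(-28) + (-2 + 3² - 6*3) = 840 + (-2 + 9 - 18) = 840 - 11 = 829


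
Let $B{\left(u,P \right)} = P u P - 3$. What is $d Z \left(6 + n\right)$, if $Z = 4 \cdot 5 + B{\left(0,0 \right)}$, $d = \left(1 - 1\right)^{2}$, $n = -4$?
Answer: $0$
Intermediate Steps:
$B{\left(u,P \right)} = -3 + u P^{2}$ ($B{\left(u,P \right)} = u P^{2} - 3 = -3 + u P^{2}$)
$d = 0$ ($d = 0^{2} = 0$)
$Z = 17$ ($Z = 4 \cdot 5 - \left(3 + 0 \cdot 0^{2}\right) = 20 + \left(-3 + 0 \cdot 0\right) = 20 + \left(-3 + 0\right) = 20 - 3 = 17$)
$d Z \left(6 + n\right) = 0 \cdot 17 \left(6 - 4\right) = 0 \cdot 17 \cdot 2 = 0 \cdot 34 = 0$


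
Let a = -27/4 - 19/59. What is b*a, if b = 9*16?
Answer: -60084/59 ≈ -1018.4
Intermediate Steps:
a = -1669/236 (a = -27*¼ - 19*1/59 = -27/4 - 19/59 = -1669/236 ≈ -7.0720)
b = 144
b*a = 144*(-1669/236) = -60084/59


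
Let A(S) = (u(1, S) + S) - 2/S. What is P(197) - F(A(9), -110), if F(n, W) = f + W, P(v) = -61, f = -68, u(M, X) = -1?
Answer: 117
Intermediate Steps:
A(S) = -1 + S - 2/S (A(S) = (-1 + S) - 2/S = -1 + S - 2/S)
F(n, W) = -68 + W
P(197) - F(A(9), -110) = -61 - (-68 - 110) = -61 - 1*(-178) = -61 + 178 = 117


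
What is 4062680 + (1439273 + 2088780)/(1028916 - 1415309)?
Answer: 1569787585187/386393 ≈ 4.0627e+6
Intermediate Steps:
4062680 + (1439273 + 2088780)/(1028916 - 1415309) = 4062680 + 3528053/(-386393) = 4062680 + 3528053*(-1/386393) = 4062680 - 3528053/386393 = 1569787585187/386393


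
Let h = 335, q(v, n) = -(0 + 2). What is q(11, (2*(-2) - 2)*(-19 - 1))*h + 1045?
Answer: 375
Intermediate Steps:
q(v, n) = -2 (q(v, n) = -1*2 = -2)
q(11, (2*(-2) - 2)*(-19 - 1))*h + 1045 = -2*335 + 1045 = -670 + 1045 = 375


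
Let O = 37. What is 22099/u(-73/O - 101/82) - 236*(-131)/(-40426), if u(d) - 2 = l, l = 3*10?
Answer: 446192431/646816 ≈ 689.83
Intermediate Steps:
l = 30
u(d) = 32 (u(d) = 2 + 30 = 32)
22099/u(-73/O - 101/82) - 236*(-131)/(-40426) = 22099/32 - 236*(-131)/(-40426) = 22099*(1/32) + 30916*(-1/40426) = 22099/32 - 15458/20213 = 446192431/646816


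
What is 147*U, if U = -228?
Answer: -33516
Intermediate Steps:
147*U = 147*(-228) = -33516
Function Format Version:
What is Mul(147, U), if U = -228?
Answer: -33516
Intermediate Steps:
Mul(147, U) = Mul(147, -228) = -33516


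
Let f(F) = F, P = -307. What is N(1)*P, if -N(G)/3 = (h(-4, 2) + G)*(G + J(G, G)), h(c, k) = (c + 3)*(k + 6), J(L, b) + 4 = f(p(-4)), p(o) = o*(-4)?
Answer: -83811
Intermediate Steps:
p(o) = -4*o
J(L, b) = 12 (J(L, b) = -4 - 4*(-4) = -4 + 16 = 12)
h(c, k) = (3 + c)*(6 + k)
N(G) = -3*(-8 + G)*(12 + G) (N(G) = -3*((18 + 3*2 + 6*(-4) - 4*2) + G)*(G + 12) = -3*((18 + 6 - 24 - 8) + G)*(12 + G) = -3*(-8 + G)*(12 + G))
N(1)*P = (288 - 12*1 - 3*1²)*(-307) = (288 - 12 - 3*1)*(-307) = (288 - 12 - 3)*(-307) = 273*(-307) = -83811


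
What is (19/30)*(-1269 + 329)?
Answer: -1786/3 ≈ -595.33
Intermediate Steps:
(19/30)*(-1269 + 329) = (19*(1/30))*(-940) = (19/30)*(-940) = -1786/3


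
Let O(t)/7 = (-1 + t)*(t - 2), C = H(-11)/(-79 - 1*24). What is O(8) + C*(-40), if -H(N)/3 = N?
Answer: 31602/103 ≈ 306.82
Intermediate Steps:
H(N) = -3*N
C = -33/103 (C = (-3*(-11))/(-79 - 1*24) = 33/(-79 - 24) = 33/(-103) = 33*(-1/103) = -33/103 ≈ -0.32039)
O(t) = 7*(-1 + t)*(-2 + t) (O(t) = 7*((-1 + t)*(t - 2)) = 7*((-1 + t)*(-2 + t)) = 7*(-1 + t)*(-2 + t))
O(8) + C*(-40) = (14 - 21*8 + 7*8²) - 33/103*(-40) = (14 - 168 + 7*64) + 1320/103 = (14 - 168 + 448) + 1320/103 = 294 + 1320/103 = 31602/103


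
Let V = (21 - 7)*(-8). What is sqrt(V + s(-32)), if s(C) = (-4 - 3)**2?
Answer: 3*I*sqrt(7) ≈ 7.9373*I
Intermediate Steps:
s(C) = 49 (s(C) = (-7)**2 = 49)
V = -112 (V = 14*(-8) = -112)
sqrt(V + s(-32)) = sqrt(-112 + 49) = sqrt(-63) = 3*I*sqrt(7)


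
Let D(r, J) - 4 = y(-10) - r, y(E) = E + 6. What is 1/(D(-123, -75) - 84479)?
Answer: -1/84356 ≈ -1.1855e-5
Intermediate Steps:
y(E) = 6 + E
D(r, J) = -r (D(r, J) = 4 + ((6 - 10) - r) = 4 + (-4 - r) = -r)
1/(D(-123, -75) - 84479) = 1/(-1*(-123) - 84479) = 1/(123 - 84479) = 1/(-84356) = -1/84356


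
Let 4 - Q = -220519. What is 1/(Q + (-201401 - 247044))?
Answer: -1/227922 ≈ -4.3875e-6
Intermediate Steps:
Q = 220523 (Q = 4 - 1*(-220519) = 4 + 220519 = 220523)
1/(Q + (-201401 - 247044)) = 1/(220523 + (-201401 - 247044)) = 1/(220523 - 448445) = 1/(-227922) = -1/227922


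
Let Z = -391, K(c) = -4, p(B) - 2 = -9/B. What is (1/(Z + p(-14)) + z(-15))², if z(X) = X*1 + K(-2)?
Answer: 10674402489/29560969 ≈ 361.10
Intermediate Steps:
p(B) = 2 - 9/B
z(X) = -4 + X (z(X) = X*1 - 4 = X - 4 = -4 + X)
(1/(Z + p(-14)) + z(-15))² = (1/(-391 + (2 - 9/(-14))) + (-4 - 15))² = (1/(-391 + (2 - 9*(-1/14))) - 19)² = (1/(-391 + (2 + 9/14)) - 19)² = (1/(-391 + 37/14) - 19)² = (1/(-5437/14) - 19)² = (-14/5437 - 19)² = (-103317/5437)² = 10674402489/29560969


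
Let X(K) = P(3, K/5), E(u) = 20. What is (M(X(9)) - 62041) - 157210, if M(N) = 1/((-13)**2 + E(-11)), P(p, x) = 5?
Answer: -41438438/189 ≈ -2.1925e+5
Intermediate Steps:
X(K) = 5
M(N) = 1/189 (M(N) = 1/((-13)**2 + 20) = 1/(169 + 20) = 1/189)
(M(X(9)) - 62041) - 157210 = (1/189 - 62041) - 157210 = -11725748/189 - 157210 = -41438438/189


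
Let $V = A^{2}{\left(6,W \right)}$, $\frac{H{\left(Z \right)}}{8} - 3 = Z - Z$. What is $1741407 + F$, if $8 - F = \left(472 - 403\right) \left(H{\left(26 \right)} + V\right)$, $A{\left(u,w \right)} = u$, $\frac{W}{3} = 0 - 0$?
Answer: $1737275$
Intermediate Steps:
$W = 0$ ($W = 3 \left(0 - 0\right) = 3 \left(0 + 0\right) = 3 \cdot 0 = 0$)
$H{\left(Z \right)} = 24$ ($H{\left(Z \right)} = 24 + 8 \left(Z - Z\right) = 24 + 8 \cdot 0 = 24 + 0 = 24$)
$V = 36$ ($V = 6^{2} = 36$)
$F = -4132$ ($F = 8 - \left(472 - 403\right) \left(24 + 36\right) = 8 - \left(472 - 403\right) 60 = 8 - 69 \cdot 60 = 8 - 4140 = -4132$)
$1741407 + F = 1741407 - 4132 = 1737275$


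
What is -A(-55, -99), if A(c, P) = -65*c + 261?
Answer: -3836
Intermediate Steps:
A(c, P) = 261 - 65*c
-A(-55, -99) = -(261 - 65*(-55)) = -(261 + 3575) = -1*3836 = -3836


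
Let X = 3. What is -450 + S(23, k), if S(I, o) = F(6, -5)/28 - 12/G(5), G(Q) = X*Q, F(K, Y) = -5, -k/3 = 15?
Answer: -63137/140 ≈ -450.98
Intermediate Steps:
k = -45 (k = -3*15 = -45)
G(Q) = 3*Q
S(I, o) = -137/140 (S(I, o) = -5/28 - 12/(3*5) = -5*1/28 - 12/15 = -5/28 - 12*1/15 = -5/28 - ⅘ = -137/140)
-450 + S(23, k) = -450 - 137/140 = -63137/140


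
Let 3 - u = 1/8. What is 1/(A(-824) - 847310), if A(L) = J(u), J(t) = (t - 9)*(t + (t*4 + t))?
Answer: -32/27117301 ≈ -1.1801e-6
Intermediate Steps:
u = 23/8 (u = 3 - 1/8 = 23/8 ≈ 2.8750)
J(t) = 6*t*(-9 + t) (J(t) = (-9 + t)*(t + (4*t + t)) = (-9 + t)*(t + 5*t) = (-9 + t)*(6*t) = 6*t*(-9 + t))
A(L) = -3381/32 (A(L) = 6*(23/8)*(-9 + 23/8) = 6*(23/8)*(-49/8) = -3381/32)
1/(A(-824) - 847310) = 1/(-3381/32 - 847310) = 1/(-27117301/32) = -32/27117301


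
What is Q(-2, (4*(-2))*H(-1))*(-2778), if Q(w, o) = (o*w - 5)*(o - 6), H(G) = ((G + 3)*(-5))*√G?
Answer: -35641740 - 1555680*I ≈ -3.5642e+7 - 1.5557e+6*I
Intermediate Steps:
H(G) = √G*(-15 - 5*G) (H(G) = ((3 + G)*(-5))*√G = (-15 - 5*G)*√G = √G*(-15 - 5*G))
Q(w, o) = (-6 + o)*(-5 + o*w) (Q(w, o) = (-5 + o*w)*(-6 + o) = (-6 + o)*(-5 + o*w))
Q(-2, (4*(-2))*H(-1))*(-2778) = (30 - 5*4*(-2)*5*√(-1)*(-3 - 1*(-1)) - 2*(-1600*(-3 - 1*(-1))²) - 6*(4*(-2))*(5*√(-1)*(-3 - 1*(-1)))*(-2))*(-2778) = (30 - (-40)*5*I*(-3 + 1) - 2*(-1600*(-3 + 1)²) - 6*(-40*I*(-3 + 1))*(-2))*(-2778) = (30 - (-40)*5*I*(-2) - 2*(-40*I*(-2))² - 6*(-40*I*(-2))*(-2))*(-2778) = (30 - (-40)*(-10*I) - 2*(-(-80)*I)² - 6*(-(-80)*I)*(-2))*(-2778) = (30 - 400*I - 2*(80*I)² - 6*80*I*(-2))*(-2778) = (30 - 400*I - 2*(-6400) + 960*I)*(-2778) = (30 - 400*I + 12800 + 960*I)*(-2778) = (12830 + 560*I)*(-2778) = -35641740 - 1555680*I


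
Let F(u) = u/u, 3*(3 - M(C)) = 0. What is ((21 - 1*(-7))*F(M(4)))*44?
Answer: 1232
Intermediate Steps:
M(C) = 3 (M(C) = 3 - ⅓*0 = 3 + 0 = 3)
F(u) = 1
((21 - 1*(-7))*F(M(4)))*44 = ((21 - 1*(-7))*1)*44 = ((21 + 7)*1)*44 = (28*1)*44 = 28*44 = 1232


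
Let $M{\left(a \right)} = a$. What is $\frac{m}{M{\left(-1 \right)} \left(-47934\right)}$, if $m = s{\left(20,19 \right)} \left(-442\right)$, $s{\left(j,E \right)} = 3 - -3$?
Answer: $- \frac{442}{7989} \approx -0.055326$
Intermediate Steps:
$s{\left(j,E \right)} = 6$ ($s{\left(j,E \right)} = 3 + 3 = 6$)
$m = -2652$ ($m = 6 \left(-442\right) = -2652$)
$\frac{m}{M{\left(-1 \right)} \left(-47934\right)} = - \frac{2652}{\left(-1\right) \left(-47934\right)} = - \frac{2652}{47934} = \left(-2652\right) \frac{1}{47934} = - \frac{442}{7989}$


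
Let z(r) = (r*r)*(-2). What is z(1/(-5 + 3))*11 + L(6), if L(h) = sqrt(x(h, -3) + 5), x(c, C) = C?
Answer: -11/2 + sqrt(2) ≈ -4.0858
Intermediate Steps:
z(r) = -2*r**2 (z(r) = r**2*(-2) = -2*r**2)
L(h) = sqrt(2) (L(h) = sqrt(-3 + 5) = sqrt(2))
z(1/(-5 + 3))*11 + L(6) = -2/(-5 + 3)**2*11 + sqrt(2) = -2*(1/(-2))**2*11 + sqrt(2) = -2*(-1/2)**2*11 + sqrt(2) = -2*1/4*11 + sqrt(2) = -1/2*11 + sqrt(2) = -11/2 + sqrt(2)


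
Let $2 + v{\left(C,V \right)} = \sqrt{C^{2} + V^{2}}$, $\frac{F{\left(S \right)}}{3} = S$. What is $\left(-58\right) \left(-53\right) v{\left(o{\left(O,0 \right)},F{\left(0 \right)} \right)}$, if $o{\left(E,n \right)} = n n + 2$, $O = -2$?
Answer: $0$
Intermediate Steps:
$o{\left(E,n \right)} = 2 + n^{2}$ ($o{\left(E,n \right)} = n^{2} + 2 = 2 + n^{2}$)
$F{\left(S \right)} = 3 S$
$v{\left(C,V \right)} = -2 + \sqrt{C^{2} + V^{2}}$
$\left(-58\right) \left(-53\right) v{\left(o{\left(O,0 \right)},F{\left(0 \right)} \right)} = \left(-58\right) \left(-53\right) \left(-2 + \sqrt{\left(2 + 0^{2}\right)^{2} + \left(3 \cdot 0\right)^{2}}\right) = 3074 \left(-2 + \sqrt{\left(2 + 0\right)^{2} + 0^{2}}\right) = 3074 \left(-2 + \sqrt{2^{2} + 0}\right) = 3074 \left(-2 + \sqrt{4 + 0}\right) = 3074 \left(-2 + \sqrt{4}\right) = 3074 \left(-2 + 2\right) = 3074 \cdot 0 = 0$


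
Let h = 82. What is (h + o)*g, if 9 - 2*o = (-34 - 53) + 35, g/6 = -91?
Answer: -61425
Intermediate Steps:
g = -546 (g = 6*(-91) = -546)
o = 61/2 (o = 9/2 - ((-34 - 53) + 35)/2 = 9/2 - (-87 + 35)/2 = 9/2 - ½*(-52) = 9/2 + 26 = 61/2 ≈ 30.500)
(h + o)*g = (82 + 61/2)*(-546) = (225/2)*(-546) = -61425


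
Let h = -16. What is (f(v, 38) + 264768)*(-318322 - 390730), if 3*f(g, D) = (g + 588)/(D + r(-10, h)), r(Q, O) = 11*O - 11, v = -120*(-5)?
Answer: -27972126925872/149 ≈ -1.8773e+11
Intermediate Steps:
v = 600
r(Q, O) = -11 + 11*O
f(g, D) = (588 + g)/(3*(-187 + D)) (f(g, D) = ((g + 588)/(D + (-11 + 11*(-16))))/3 = ((588 + g)/(D + (-11 - 176)))/3 = ((588 + g)/(D - 187))/3 = ((588 + g)/(-187 + D))/3 = (588 + g)/(3*(-187 + D)))
(f(v, 38) + 264768)*(-318322 - 390730) = ((588 + 600)/(3*(-187 + 38)) + 264768)*(-318322 - 390730) = ((⅓)*1188/(-149) + 264768)*(-709052) = ((⅓)*(-1/149)*1188 + 264768)*(-709052) = (-396/149 + 264768)*(-709052) = (39450036/149)*(-709052) = -27972126925872/149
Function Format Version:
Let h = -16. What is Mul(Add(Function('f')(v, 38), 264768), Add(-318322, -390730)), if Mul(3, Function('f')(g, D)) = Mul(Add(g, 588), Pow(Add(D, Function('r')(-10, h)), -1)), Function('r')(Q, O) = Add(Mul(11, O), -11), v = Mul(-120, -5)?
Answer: Rational(-27972126925872, 149) ≈ -1.8773e+11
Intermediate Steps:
v = 600
Function('r')(Q, O) = Add(-11, Mul(11, O))
Function('f')(g, D) = Mul(Rational(1, 3), Pow(Add(-187, D), -1), Add(588, g)) (Function('f')(g, D) = Mul(Rational(1, 3), Mul(Add(g, 588), Pow(Add(D, Add(-11, Mul(11, -16))), -1))) = Mul(Rational(1, 3), Mul(Add(588, g), Pow(Add(D, Add(-11, -176)), -1))) = Mul(Rational(1, 3), Mul(Add(588, g), Pow(Add(D, -187), -1))) = Mul(Rational(1, 3), Mul(Add(588, g), Pow(Add(-187, D), -1))) = Mul(Rational(1, 3), Mul(Pow(Add(-187, D), -1), Add(588, g))) = Mul(Rational(1, 3), Pow(Add(-187, D), -1), Add(588, g)))
Mul(Add(Function('f')(v, 38), 264768), Add(-318322, -390730)) = Mul(Add(Mul(Rational(1, 3), Pow(Add(-187, 38), -1), Add(588, 600)), 264768), Add(-318322, -390730)) = Mul(Add(Mul(Rational(1, 3), Pow(-149, -1), 1188), 264768), -709052) = Mul(Add(Mul(Rational(1, 3), Rational(-1, 149), 1188), 264768), -709052) = Mul(Add(Rational(-396, 149), 264768), -709052) = Mul(Rational(39450036, 149), -709052) = Rational(-27972126925872, 149)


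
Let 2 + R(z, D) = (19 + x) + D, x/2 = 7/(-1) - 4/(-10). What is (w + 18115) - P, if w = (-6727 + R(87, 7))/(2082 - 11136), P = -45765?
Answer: 2891881181/45270 ≈ 63881.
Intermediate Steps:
x = -66/5 (x = 2*(7/(-1) - 4/(-10)) = 2*(7*(-1) - 4*(-1/10)) = 2*(-7 + 2/5) = 2*(-33/5) = -66/5 ≈ -13.200)
R(z, D) = 19/5 + D (R(z, D) = -2 + ((19 - 66/5) + D) = -2 + (29/5 + D) = 19/5 + D)
w = 33581/45270 (w = (-6727 + (19/5 + 7))/(2082 - 11136) = (-6727 + 54/5)/(-9054) = -33581/5*(-1/9054) = 33581/45270 ≈ 0.74179)
(w + 18115) - P = (33581/45270 + 18115) - 1*(-45765) = 820099631/45270 + 45765 = 2891881181/45270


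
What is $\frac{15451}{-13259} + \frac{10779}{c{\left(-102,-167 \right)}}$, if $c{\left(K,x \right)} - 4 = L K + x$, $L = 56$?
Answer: $- \frac{233693386}{77896625} \approx -3.0$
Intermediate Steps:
$c{\left(K,x \right)} = 4 + x + 56 K$ ($c{\left(K,x \right)} = 4 + \left(56 K + x\right) = 4 + \left(x + 56 K\right) = 4 + x + 56 K$)
$\frac{15451}{-13259} + \frac{10779}{c{\left(-102,-167 \right)}} = \frac{15451}{-13259} + \frac{10779}{4 - 167 + 56 \left(-102\right)} = 15451 \left(- \frac{1}{13259}\right) + \frac{10779}{4 - 167 - 5712} = - \frac{15451}{13259} + \frac{10779}{-5875} = - \frac{15451}{13259} + 10779 \left(- \frac{1}{5875}\right) = - \frac{15451}{13259} - \frac{10779}{5875} = - \frac{233693386}{77896625}$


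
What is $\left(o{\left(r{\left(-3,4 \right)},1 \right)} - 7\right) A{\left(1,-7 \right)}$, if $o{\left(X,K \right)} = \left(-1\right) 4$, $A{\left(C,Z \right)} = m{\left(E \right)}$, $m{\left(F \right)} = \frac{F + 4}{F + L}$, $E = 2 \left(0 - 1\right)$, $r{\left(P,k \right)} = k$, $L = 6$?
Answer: $- \frac{11}{2} \approx -5.5$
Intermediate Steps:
$E = -2$ ($E = 2 \left(-1\right) = -2$)
$m{\left(F \right)} = \frac{4 + F}{6 + F}$ ($m{\left(F \right)} = \frac{F + 4}{F + 6} = \frac{4 + F}{6 + F}$)
$A{\left(C,Z \right)} = \frac{1}{2}$ ($A{\left(C,Z \right)} = \frac{4 - 2}{6 - 2} = \frac{1}{4} \cdot 2 = \frac{1}{2}$)
$o{\left(X,K \right)} = -4$
$\left(o{\left(r{\left(-3,4 \right)},1 \right)} - 7\right) A{\left(1,-7 \right)} = \left(-4 - 7\right) \frac{1}{2} = \left(-11\right) \frac{1}{2} = - \frac{11}{2}$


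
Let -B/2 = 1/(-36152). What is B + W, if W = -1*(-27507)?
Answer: 497216533/18076 ≈ 27507.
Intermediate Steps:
W = 27507
B = 1/18076 (B = -2/(-36152) = -2*(-1/36152) = 1/18076 ≈ 5.5322e-5)
B + W = 1/18076 + 27507 = 497216533/18076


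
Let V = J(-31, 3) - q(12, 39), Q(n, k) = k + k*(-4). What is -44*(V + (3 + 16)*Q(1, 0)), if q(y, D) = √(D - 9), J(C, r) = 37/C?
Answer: 1628/31 + 44*√30 ≈ 293.51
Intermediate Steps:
Q(n, k) = -3*k (Q(n, k) = k - 4*k = -3*k)
q(y, D) = √(-9 + D)
V = -37/31 - √30 (V = 37/(-31) - √(-9 + 39) = 37*(-1/31) - √30 = -37/31 - √30 ≈ -6.6708)
-44*(V + (3 + 16)*Q(1, 0)) = -44*((-37/31 - √30) + (3 + 16)*(-3*0)) = -44*((-37/31 - √30) + 19*0) = -44*((-37/31 - √30) + 0) = -44*(-37/31 - √30) = 1628/31 + 44*√30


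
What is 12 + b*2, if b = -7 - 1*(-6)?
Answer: 10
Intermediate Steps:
b = -1 (b = -7 + 6 = -1)
12 + b*2 = 12 - 1*2 = 12 - 2 = 10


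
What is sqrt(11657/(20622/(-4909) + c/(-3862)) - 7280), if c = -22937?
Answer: I*sqrt(623408361698315266)/32955569 ≈ 23.958*I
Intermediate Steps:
sqrt(11657/(20622/(-4909) + c/(-3862)) - 7280) = sqrt(11657/(20622/(-4909) - 22937/(-3862)) - 7280) = sqrt(11657/(20622*(-1/4909) - 22937*(-1/3862)) - 7280) = sqrt(11657/(-20622/4909 + 22937/3862) - 7280) = sqrt(11657/(32955569/18958558) - 7280) = sqrt(11657*(18958558/32955569) - 7280) = sqrt(220999910606/32955569 - 7280) = sqrt(-18916631714/32955569) = I*sqrt(623408361698315266)/32955569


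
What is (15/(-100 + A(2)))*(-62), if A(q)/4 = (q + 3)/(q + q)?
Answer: 186/19 ≈ 9.7895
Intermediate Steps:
A(q) = 2*(3 + q)/q (A(q) = 4*((q + 3)/(q + q)) = 4*((3 + q)/((2*q))) = 4*((3 + q)*(1/(2*q))) = 4*((3 + q)/(2*q)) = 2*(3 + q)/q)
(15/(-100 + A(2)))*(-62) = (15/(-100 + (2 + 6/2)))*(-62) = (15/(-100 + (2 + 6*(½))))*(-62) = (15/(-100 + (2 + 3)))*(-62) = (15/(-100 + 5))*(-62) = (15/(-95))*(-62) = -1/95*15*(-62) = -3/19*(-62) = 186/19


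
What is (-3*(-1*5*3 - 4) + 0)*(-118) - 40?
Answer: -6766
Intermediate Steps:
(-3*(-1*5*3 - 4) + 0)*(-118) - 40 = (-3*(-5*3 - 4) + 0)*(-118) - 40 = (-3*(-15 - 4) + 0)*(-118) - 40 = (-3*(-19) + 0)*(-118) - 40 = (57 + 0)*(-118) - 40 = 57*(-118) - 40 = -6726 - 40 = -6766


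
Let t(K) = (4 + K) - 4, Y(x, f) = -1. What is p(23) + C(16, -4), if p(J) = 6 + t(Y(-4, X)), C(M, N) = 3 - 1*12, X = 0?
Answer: -4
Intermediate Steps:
t(K) = K
C(M, N) = -9 (C(M, N) = 3 - 12 = -9)
p(J) = 5 (p(J) = 6 - 1 = 5)
p(23) + C(16, -4) = 5 - 9 = -4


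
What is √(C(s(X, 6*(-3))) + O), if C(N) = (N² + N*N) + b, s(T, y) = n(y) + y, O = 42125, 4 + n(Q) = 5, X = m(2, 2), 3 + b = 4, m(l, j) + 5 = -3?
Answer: 4*√2669 ≈ 206.65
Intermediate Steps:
m(l, j) = -8 (m(l, j) = -5 - 3 = -8)
b = 1 (b = -3 + 4 = 1)
X = -8
n(Q) = 1 (n(Q) = -4 + 5 = 1)
s(T, y) = 1 + y
C(N) = 1 + 2*N² (C(N) = (N² + N*N) + 1 = (N² + N²) + 1 = 2*N² + 1 = 1 + 2*N²)
√(C(s(X, 6*(-3))) + O) = √((1 + 2*(1 + 6*(-3))²) + 42125) = √((1 + 2*(1 - 18)²) + 42125) = √((1 + 2*(-17)²) + 42125) = √((1 + 2*289) + 42125) = √((1 + 578) + 42125) = √(579 + 42125) = √42704 = 4*√2669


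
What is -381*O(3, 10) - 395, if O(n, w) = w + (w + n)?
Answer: -9158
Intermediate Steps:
O(n, w) = n + 2*w (O(n, w) = w + (n + w) = n + 2*w)
-381*O(3, 10) - 395 = -381*(3 + 2*10) - 395 = -381*(3 + 20) - 395 = -381*23 - 395 = -8763 - 395 = -9158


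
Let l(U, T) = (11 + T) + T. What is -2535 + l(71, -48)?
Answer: -2620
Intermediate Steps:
l(U, T) = 11 + 2*T
-2535 + l(71, -48) = -2535 + (11 + 2*(-48)) = -2535 + (11 - 96) = -2535 - 85 = -2620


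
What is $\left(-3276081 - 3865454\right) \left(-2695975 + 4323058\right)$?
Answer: $-11619870192405$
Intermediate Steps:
$\left(-3276081 - 3865454\right) \left(-2695975 + 4323058\right) = \left(-7141535\right) 1627083 = -11619870192405$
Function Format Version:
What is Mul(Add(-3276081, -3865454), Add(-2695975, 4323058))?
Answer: -11619870192405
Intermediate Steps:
Mul(Add(-3276081, -3865454), Add(-2695975, 4323058)) = Mul(-7141535, 1627083) = -11619870192405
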